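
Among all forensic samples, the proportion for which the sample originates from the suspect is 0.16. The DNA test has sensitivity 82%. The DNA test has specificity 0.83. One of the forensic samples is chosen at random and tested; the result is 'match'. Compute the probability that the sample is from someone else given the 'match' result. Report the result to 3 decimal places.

P(¬H | E) ≈ 0.521

Write H for 'the sample originates from the suspect'. Prior odds H:¬H = 0.16/0.84 = 0.19048. For the 'match' outcome, the likelihood ratio is 0.82/0.17 = 4.8235.
Posterior odds = 0.19048 × 4.8235 = 0.91877, so P(H|E) = 0.91877/(1+0.91877) = 0.479. Then P(¬H|E) = 1 − 0.479 = 0.521.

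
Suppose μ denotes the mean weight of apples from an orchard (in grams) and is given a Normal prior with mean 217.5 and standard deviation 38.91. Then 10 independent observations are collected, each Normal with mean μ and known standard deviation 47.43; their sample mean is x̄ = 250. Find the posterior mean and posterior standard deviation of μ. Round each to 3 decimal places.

Prior precision 1/τ₀² = 1/38.91² = 0.00066051; data precision n/σ² = 10/47.43² = 0.00444523.
Posterior precision = 0.00066051 + 0.00444523 = 0.00510573, giving posterior SD = 1/√0.00510573 = 13.995.
Posterior mean = (0.00066051·217.5 + 0.00444523·250) / 0.00510573 = 245.796.

Posterior mean ≈ 245.796; posterior SD ≈ 13.995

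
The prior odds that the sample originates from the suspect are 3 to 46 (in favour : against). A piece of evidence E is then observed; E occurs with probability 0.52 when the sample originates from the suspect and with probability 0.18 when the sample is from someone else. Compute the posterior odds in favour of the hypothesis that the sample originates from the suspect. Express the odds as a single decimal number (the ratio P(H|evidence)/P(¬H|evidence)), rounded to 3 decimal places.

Posterior odds ≈ 0.188

Prior odds = 3/46 = 0.065217. In log-odds, ln(0.065217) = -2.7300.
Add log likelihood ratio: ln(2.8889) = 1.0609.
Posterior log-odds = -1.6692, so posterior odds = exp(-1.6692) = 0.18841.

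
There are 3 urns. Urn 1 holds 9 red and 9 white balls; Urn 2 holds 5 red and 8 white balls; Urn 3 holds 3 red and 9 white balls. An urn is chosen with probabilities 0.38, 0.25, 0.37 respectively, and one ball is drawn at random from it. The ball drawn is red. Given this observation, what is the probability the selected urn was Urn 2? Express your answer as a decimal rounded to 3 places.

Posterior probability ≈ 0.254

P(red|Urn 1) = 0.5; P(red|Urn 2) = 0.3846; P(red|Urn 3) = 0.25.
Prior × likelihood for each source: 0.38·0.5=0.1900, 0.25·0.3846=0.09615, 0.37·0.25=0.09250. Summing gives P(red) = 0.37865.
P(Urn 2 | red) = 0.09615 / 0.37865 = 0.254.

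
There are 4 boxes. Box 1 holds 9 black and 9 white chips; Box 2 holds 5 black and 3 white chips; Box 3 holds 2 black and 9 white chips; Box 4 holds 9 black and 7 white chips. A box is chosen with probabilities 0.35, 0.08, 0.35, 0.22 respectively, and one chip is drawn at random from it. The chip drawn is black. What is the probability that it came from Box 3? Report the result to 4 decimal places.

Tabulate prior·likelihood by source: [1] prior 0.35, lik 0.5, product 0.1750; [2] prior 0.08, lik 0.625, product 0.05000; [3] prior 0.35, lik 0.1818, product 0.06364; [4] prior 0.22, lik 0.5625, product 0.1237.
Normalizing constant = 0.41239; the posterior for Box 3 is its product over the sum, 0.06364/0.41239 = 0.1543.

Posterior probability ≈ 0.1543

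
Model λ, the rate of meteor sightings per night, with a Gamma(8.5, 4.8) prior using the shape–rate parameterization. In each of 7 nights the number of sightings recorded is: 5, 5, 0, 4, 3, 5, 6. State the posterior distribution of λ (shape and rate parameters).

The Poisson likelihood adds the total count to the shape and the number of exposure periods to the rate. Here ∑xᵢ = 28 and n = 7, so shape 8.5→36.5 and rate 4.8→11.8.

Posterior: Gamma(shape=36.5, rate=11.8)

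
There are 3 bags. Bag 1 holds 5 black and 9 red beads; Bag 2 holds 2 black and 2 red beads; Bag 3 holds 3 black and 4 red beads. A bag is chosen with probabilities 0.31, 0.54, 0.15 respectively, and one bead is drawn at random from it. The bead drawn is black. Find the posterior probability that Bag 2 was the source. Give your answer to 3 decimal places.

Posterior probability ≈ 0.607

Tabulate prior·likelihood by source: [1] prior 0.31, lik 0.3571, product 0.1107; [2] prior 0.54, lik 0.5, product 0.2700; [3] prior 0.15, lik 0.4286, product 0.06429.
Normalizing constant = 0.44500; the posterior for Bag 2 is its product over the sum, 0.2700/0.44500 = 0.607.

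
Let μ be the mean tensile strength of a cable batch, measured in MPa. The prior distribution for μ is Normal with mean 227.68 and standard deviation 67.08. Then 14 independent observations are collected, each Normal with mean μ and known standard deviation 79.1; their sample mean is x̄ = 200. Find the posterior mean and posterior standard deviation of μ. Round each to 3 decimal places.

Posterior mean ≈ 202.501; posterior SD ≈ 20.163

Prior precision 1/τ₀² = 1/67.08² = 0.00022224; data precision n/σ² = 14/79.1² = 0.00223756.
Posterior precision = 0.00022224 + 0.00223756 = 0.00245980, giving posterior SD = 1/√0.00245980 = 20.163.
Posterior mean = (0.00022224·227.68 + 0.00223756·200) / 0.00245980 = 202.501.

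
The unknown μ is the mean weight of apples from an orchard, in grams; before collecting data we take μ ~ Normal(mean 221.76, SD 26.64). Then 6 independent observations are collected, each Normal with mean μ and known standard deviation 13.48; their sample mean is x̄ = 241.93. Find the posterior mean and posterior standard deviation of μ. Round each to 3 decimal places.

Posterior mean ≈ 241.104; posterior SD ≈ 5.389

Prior precision 1/τ₀² = 1/26.64² = 0.00140907; data precision n/σ² = 6/13.48² = 0.0330196.
Posterior precision = 0.00140907 + 0.0330196 = 0.0344286, giving posterior SD = 1/√0.0344286 = 5.389.
Posterior mean = (0.00140907·221.76 + 0.0330196·241.93) / 0.0344286 = 241.104.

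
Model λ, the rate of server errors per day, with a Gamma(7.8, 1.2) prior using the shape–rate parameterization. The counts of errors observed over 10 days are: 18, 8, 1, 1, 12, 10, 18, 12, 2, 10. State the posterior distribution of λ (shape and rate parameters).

The Poisson likelihood adds the total count to the shape and the number of exposure periods to the rate. Here ∑xᵢ = 92 and n = 10, so shape 7.8→99.8 and rate 1.2→11.2.

Posterior: Gamma(shape=99.8, rate=11.2)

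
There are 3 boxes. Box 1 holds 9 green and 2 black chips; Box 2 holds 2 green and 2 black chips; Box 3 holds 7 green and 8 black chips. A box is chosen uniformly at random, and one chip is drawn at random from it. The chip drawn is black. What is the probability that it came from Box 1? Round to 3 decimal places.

P(black|Box 1) = 0.1818; P(black|Box 2) = 0.5; P(black|Box 3) = 0.5333.
Prior × likelihood for each source: 0.333333·0.1818=0.06061, 0.333333·0.5=0.1667, 0.333333·0.5333=0.1778. Summing gives P(black) = 0.40505.
P(Box 1 | black) = 0.06061 / 0.40505 = 0.150.

Posterior probability ≈ 0.150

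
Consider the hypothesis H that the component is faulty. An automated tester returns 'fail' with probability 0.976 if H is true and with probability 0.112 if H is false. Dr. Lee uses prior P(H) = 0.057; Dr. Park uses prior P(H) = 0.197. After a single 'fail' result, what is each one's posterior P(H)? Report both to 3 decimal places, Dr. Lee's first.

The likelihood ratio for a 'fail' result is 0.976/0.112 = 8.7143.
Dr. Lee: prior odds 0.057/0.943 = 0.060445; posterior odds 0.52674; posterior probability 0.345.
Dr. Park: prior odds 0.197/0.803 = 0.24533; posterior odds 2.1379; posterior probability 0.681.

Dr. Lee: 0.345; Dr. Park: 0.681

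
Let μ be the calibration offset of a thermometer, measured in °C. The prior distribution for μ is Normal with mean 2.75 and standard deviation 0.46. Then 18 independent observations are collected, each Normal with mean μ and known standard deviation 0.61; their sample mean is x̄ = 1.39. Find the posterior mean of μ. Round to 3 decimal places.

Posterior mean ≈ 1.511

With known σ, the Normal prior is conjugate. Weight on the data is w = (n/σ²)/(n/σ² + 1/τ₀²) = 48.3741/(48.3741+4.72590) = 0.91100.
Posterior mean = w·x̄ + (1−w)·μ₀ = 0.91100·1.39 + 0.089000·2.75 = 1.511.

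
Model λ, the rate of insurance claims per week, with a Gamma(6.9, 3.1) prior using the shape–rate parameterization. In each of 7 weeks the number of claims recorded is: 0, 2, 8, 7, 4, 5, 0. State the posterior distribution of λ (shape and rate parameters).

Total count ∑xᵢ = 26 over n = 7 weeks.
Gamma is conjugate to the Poisson likelihood: posterior is Gamma(shape = 6.9+26 = 32.9, rate = 3.1+7 = 10.1).

Posterior: Gamma(shape=32.9, rate=10.1)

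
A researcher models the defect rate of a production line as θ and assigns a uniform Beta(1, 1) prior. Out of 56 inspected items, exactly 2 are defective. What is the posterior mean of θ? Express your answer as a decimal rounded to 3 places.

Observing 2 successes and 54 failures updates Beta(1, 1) by adding the success and failure counts to the two shape parameters: α = 1+2 = 3, β = 1+54 = 55.
Posterior mean = α/(α+β) = 3/58 = 0.052.

Posterior mean ≈ 0.052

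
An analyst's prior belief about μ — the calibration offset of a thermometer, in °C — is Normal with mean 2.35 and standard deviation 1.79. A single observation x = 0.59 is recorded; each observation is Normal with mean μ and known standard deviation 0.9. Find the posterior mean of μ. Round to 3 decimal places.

Posterior mean ≈ 0.945

With known σ, the Normal prior is conjugate. Weight on the data is w = (n/σ²)/(n/σ² + 1/τ₀²) = 1.23457/(1.23457+0.312100) = 0.79821.
Posterior mean = w·x̄ + (1−w)·μ₀ = 0.79821·0.59 + 0.20179·2.35 = 0.945.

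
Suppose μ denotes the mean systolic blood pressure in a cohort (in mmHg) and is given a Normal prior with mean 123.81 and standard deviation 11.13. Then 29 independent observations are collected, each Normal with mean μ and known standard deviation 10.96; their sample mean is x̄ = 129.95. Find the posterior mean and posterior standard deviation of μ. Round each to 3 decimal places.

Prior precision 1/τ₀² = 1/11.13² = 0.00807253; data precision n/σ² = 29/10.96² = 0.241422.
Posterior precision = 0.00807253 + 0.241422 = 0.249495, giving posterior SD = 1/√0.249495 = 2.002.
Posterior mean = (0.00807253·123.81 + 0.241422·129.95) / 0.249495 = 129.751.

Posterior mean ≈ 129.751; posterior SD ≈ 2.002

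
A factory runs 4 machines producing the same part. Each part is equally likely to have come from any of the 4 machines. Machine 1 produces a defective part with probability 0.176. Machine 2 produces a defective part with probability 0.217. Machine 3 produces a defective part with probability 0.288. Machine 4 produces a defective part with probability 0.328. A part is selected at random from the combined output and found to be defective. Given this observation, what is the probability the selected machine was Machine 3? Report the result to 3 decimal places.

Tabulate prior·likelihood by source: [1] prior 0.25, lik 0.176, product 0.04400; [2] prior 0.25, lik 0.217, product 0.05425; [3] prior 0.25, lik 0.288, product 0.07200; [4] prior 0.25, lik 0.328, product 0.08200.
Normalizing constant = 0.25225; the posterior for Machine 3 is its product over the sum, 0.07200/0.25225 = 0.285.

Posterior probability ≈ 0.285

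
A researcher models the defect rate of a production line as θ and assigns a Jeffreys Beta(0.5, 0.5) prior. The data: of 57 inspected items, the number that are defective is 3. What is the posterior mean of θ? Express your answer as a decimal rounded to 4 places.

Observing 3 successes and 54 failures updates Beta(0.5, 0.5) by adding the success and failure counts to the two shape parameters: α = 0.5+3 = 3.5, β = 0.5+54 = 54.5.
E[θ | data] = 3.5/(3.5+54.5) = 0.0603.

Posterior mean ≈ 0.0603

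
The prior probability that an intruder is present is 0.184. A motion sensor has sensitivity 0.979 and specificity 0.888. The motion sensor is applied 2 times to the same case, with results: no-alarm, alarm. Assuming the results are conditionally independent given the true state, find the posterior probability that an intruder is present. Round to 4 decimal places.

With H the event that an intruder is present, the joint likelihood of the observed sequence is P(data|H) = 0.021·0.979 = 0.020559 and P(data|¬H) = 0.888·0.112 = 0.099456.
Bayes: P(H|data) = 0.184·0.020559 / (0.184·0.020559 + 0.816·0.099456) = 0.0037829/0.084939 = 0.0445.

Posterior P(H) ≈ 0.0445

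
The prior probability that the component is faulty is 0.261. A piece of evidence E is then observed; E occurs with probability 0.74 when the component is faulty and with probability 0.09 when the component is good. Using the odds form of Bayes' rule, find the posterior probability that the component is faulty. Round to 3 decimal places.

Prior odds = 0.261/(1−0.261) = 0.35318. In log-odds, ln(0.35318) = -1.0408.
Add log likelihood ratio: ln(8.2222) = 2.1068.
Posterior log-odds = 1.0661, so posterior odds = exp(1.0661) = 2.9039. Converting, P(H|E) = 2.9039/3.9039 = 0.744.

Posterior probability ≈ 0.744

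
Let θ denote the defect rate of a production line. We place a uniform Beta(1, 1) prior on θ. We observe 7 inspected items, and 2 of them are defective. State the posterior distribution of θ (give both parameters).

Posterior: Beta(3, 6)

The binomial likelihood is conjugate to the Beta prior: with 2 successes and 5 failures, the posterior is Beta(1+2, 1+5) = Beta(3, 6).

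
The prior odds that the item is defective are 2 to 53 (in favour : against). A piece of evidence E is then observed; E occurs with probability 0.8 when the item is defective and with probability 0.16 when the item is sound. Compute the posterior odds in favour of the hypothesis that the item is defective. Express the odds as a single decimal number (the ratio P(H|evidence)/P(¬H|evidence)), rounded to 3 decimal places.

Posterior odds ≈ 0.189

Prior odds = 2/53 = 0.037736. In log-odds, ln(0.037736) = -3.2771.
Add log likelihood ratio: ln(5.0000) = 1.6094.
Posterior log-odds = -1.6677, so posterior odds = exp(-1.6677) = 0.18868.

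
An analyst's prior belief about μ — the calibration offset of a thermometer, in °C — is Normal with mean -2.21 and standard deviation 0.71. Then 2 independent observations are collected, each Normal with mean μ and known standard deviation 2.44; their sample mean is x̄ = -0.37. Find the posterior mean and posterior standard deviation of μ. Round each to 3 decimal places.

Prior precision 1/τ₀² = 1/0.71² = 1.98373; data precision n/σ² = 2/2.44² = 0.335931.
Posterior precision = 1.98373 + 0.335931 = 2.31966, giving posterior SD = 1/√2.31966 = 0.657.
Posterior mean = (1.98373·-2.21 + 0.335931·-0.37) / 2.31966 = -1.944.

Posterior mean ≈ -1.944; posterior SD ≈ 0.657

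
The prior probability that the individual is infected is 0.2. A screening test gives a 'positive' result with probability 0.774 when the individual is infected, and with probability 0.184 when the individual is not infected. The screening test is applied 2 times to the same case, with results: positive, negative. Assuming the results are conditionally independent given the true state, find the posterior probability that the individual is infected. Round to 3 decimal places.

Posterior P(H) ≈ 0.226

Let H be the event that the individual is infected; start with P(H) = 0.2. P('positive'|H) = 0.774, P('positive'|¬H) = 0.184.
Update on result 1 ('positive'): P(H) ← 0.774·0.2000 / (0.774·0.2000 + 0.184·0.8000) = 0.15480/0.30200 = 0.5126.
Update on result 2 ('negative'): P(H) ← 0.226·0.5126 / (0.226·0.5126 + 0.816·0.4874) = 0.11584/0.51358 = 0.2256.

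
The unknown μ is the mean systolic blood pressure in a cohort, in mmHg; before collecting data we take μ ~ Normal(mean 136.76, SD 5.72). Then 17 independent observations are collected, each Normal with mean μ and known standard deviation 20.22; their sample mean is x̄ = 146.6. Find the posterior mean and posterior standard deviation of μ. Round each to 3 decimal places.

With known σ, the Normal prior is conjugate. Weight on the data is w = (n/σ²)/(n/σ² + 1/τ₀²) = 0.0415802/(0.0415802+0.0305638) = 0.57635.
Posterior mean = w·x̄ + (1−w)·μ₀ = 0.57635·146.6 + 0.42365·136.76 = 142.431. Posterior variance = 1/(0.0415802+0.0305638) = 13.8612, so SD = 3.723.

Posterior mean ≈ 142.431; posterior SD ≈ 3.723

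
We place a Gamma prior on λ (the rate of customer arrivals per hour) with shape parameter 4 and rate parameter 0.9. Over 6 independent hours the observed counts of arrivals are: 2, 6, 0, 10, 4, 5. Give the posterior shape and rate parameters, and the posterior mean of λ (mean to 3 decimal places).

Total count ∑xᵢ = 27 over n = 6 hours.
Gamma is conjugate to the Poisson likelihood: posterior is Gamma(shape = 4+27 = 31, rate = 0.9+6 = 6.9).
E[λ | data] = 31/6.9 = 4.493.

Posterior: Gamma(shape=31, rate=6.9); mean ≈ 4.493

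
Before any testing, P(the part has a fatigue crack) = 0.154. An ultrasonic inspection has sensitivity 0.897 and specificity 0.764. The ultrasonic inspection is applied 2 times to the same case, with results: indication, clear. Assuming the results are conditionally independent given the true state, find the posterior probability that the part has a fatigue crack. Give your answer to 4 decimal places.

Let H be the event that the part has a fatigue crack; start with P(H) = 0.154. P('indication'|H) = 0.897, P('indication'|¬H) = 0.236.
Update on result 1 ('indication'): P(H) ← 0.897·0.1540 / (0.897·0.1540 + 0.236·0.8460) = 0.13814/0.33779 = 0.4089.
Update on result 2 ('clear'): P(H) ← 0.103·0.4089 / (0.103·0.4089 + 0.764·0.5911) = 0.042121/0.49369 = 0.0853.

Posterior P(H) ≈ 0.0853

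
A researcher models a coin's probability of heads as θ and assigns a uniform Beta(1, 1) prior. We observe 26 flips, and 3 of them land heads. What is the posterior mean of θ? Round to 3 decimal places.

The binomial likelihood is conjugate to the Beta prior: with 3 successes and 23 failures, the posterior is Beta(1+3, 1+23) = Beta(4, 24).
Posterior mean = α/(α+β) = 4/28 = 0.143.

Posterior mean ≈ 0.143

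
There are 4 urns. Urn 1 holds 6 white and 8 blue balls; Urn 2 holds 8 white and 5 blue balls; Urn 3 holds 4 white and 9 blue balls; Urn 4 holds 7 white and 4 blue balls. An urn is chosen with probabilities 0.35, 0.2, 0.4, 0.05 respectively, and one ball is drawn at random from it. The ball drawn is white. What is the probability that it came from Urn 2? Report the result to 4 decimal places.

Tabulate prior·likelihood by source: [1] prior 0.35, lik 0.4286, product 0.1500; [2] prior 0.2, lik 0.6154, product 0.1231; [3] prior 0.4, lik 0.3077, product 0.1231; [4] prior 0.05, lik 0.6364, product 0.03182.
Normalizing constant = 0.42797; the posterior for Urn 2 is its product over the sum, 0.1231/0.42797 = 0.2876.

Posterior probability ≈ 0.2876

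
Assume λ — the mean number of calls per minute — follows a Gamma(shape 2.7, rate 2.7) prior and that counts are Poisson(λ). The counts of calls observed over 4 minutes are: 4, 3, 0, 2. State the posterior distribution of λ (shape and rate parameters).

Total count ∑xᵢ = 9 over n = 4 minutes.
Gamma is conjugate to the Poisson likelihood: posterior is Gamma(shape = 2.7+9 = 11.7, rate = 2.7+4 = 6.7).

Posterior: Gamma(shape=11.7, rate=6.7)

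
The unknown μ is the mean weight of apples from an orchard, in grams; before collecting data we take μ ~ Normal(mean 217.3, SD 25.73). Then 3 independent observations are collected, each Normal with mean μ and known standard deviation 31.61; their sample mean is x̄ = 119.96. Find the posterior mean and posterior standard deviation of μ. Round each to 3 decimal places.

Posterior mean ≈ 152.540; posterior SD ≈ 14.886

With known σ, the Normal prior is conjugate. Weight on the data is w = (n/σ²)/(n/σ² + 1/τ₀²) = 0.00300243/(0.00300243+0.00151050) = 0.66529.
Posterior mean = w·x̄ + (1−w)·μ₀ = 0.66529·119.96 + 0.33471·217.3 = 152.540. Posterior variance = 1/(0.00300243+0.00151050) = 221.586, so SD = 14.886.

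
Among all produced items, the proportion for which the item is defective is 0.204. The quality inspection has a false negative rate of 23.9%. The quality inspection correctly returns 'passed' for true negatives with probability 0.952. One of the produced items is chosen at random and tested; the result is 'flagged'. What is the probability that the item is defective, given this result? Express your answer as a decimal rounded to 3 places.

P(H | E) ≈ 0.802

Let H be the event that the item is defective. P(H) = 0.204, so P(¬H) = 0.796. With E the 'flagged' result, P(E|H) = 0.761 and P(E|¬H) = 0.048.
P(E) = 0.761·0.204 + 0.048·0.796 = 0.15524 + 0.038208 = 0.19345.
By Bayes' theorem, P(H|E) = 0.15524 / 0.19345 = 0.802.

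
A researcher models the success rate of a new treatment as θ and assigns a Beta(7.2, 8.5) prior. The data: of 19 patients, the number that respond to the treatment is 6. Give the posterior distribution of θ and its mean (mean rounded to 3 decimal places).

Posterior: Beta(13.2, 21.5); mean ≈ 0.380

Observing 6 successes and 13 failures updates Beta(7.2, 8.5) by adding the success and failure counts to the two shape parameters: α = 7.2+6 = 13.2, β = 8.5+13 = 21.5.
E[θ | data] = 13.2/(13.2+21.5) = 0.380.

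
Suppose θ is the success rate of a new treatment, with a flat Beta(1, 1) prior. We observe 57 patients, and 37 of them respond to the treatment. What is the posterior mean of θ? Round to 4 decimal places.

Observing 37 successes and 20 failures updates Beta(1, 1) by adding the success and failure counts to the two shape parameters: α = 1+37 = 38, β = 1+20 = 21.
E[θ | data] = 38/(38+21) = 0.6441.

Posterior mean ≈ 0.6441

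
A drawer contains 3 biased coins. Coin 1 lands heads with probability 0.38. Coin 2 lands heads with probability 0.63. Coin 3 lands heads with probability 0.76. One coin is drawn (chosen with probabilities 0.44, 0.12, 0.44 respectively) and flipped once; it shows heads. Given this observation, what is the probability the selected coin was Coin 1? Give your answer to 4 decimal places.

Tabulate prior·likelihood by source: [1] prior 0.44, lik 0.38, product 0.1672; [2] prior 0.12, lik 0.63, product 0.07560; [3] prior 0.44, lik 0.76, product 0.3344.
Normalizing constant = 0.57720; the posterior for Coin 1 is its product over the sum, 0.1672/0.57720 = 0.2897.

Posterior probability ≈ 0.2897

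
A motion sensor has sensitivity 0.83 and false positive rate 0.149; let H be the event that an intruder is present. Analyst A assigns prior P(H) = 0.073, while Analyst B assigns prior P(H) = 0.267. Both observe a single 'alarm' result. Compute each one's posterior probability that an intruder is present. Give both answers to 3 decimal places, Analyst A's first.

Analyst A: 0.305; Analyst B: 0.670

P('+'|H) = 0.83, P('+'|¬H) = 0.149.
Analyst A: numerator 0.83·0.073 = 0.060590; evidence = 0.060590+0.149·0.927 = 0.19871; posterior = 0.305.
Analyst B: numerator 0.83·0.267 = 0.22161; evidence = 0.22161+0.149·0.733 = 0.33083; posterior = 0.670.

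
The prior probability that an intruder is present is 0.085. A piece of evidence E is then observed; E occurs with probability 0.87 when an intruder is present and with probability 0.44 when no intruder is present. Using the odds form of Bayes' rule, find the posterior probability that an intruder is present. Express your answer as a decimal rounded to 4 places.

Prior odds = 0.085/(1−0.085) = 0.092896.
Likelihood ratio for E = 0.87/0.44 = 1.9773.
Posterior odds = prior odds × LR = 0.18368.
Posterior probability = odds/(1+odds) = 0.18368/1.1837 = 0.1552.

Posterior probability ≈ 0.1552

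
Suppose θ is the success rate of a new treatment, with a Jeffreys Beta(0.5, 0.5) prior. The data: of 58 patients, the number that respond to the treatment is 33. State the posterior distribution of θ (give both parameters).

Observing 33 successes and 25 failures updates Beta(0.5, 0.5) by adding the success and failure counts to the two shape parameters: α = 0.5+33 = 33.5, β = 0.5+25 = 25.5.

Posterior: Beta(33.5, 25.5)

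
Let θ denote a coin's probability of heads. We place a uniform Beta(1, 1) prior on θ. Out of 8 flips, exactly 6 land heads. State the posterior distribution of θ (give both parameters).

Observing 6 successes and 2 failures updates Beta(1, 1) by adding the success and failure counts to the two shape parameters: α = 1+6 = 7, β = 1+2 = 3.

Posterior: Beta(7, 3)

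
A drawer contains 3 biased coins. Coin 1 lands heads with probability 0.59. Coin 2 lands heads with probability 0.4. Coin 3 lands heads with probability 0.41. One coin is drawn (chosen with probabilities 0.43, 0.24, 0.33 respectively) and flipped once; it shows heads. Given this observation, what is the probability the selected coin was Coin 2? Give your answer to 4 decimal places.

Posterior probability ≈ 0.1979

Tabulate prior·likelihood by source: [1] prior 0.43, lik 0.59, product 0.2537; [2] prior 0.24, lik 0.4, product 0.09600; [3] prior 0.33, lik 0.41, product 0.1353.
Normalizing constant = 0.48500; the posterior for Coin 2 is its product over the sum, 0.09600/0.48500 = 0.1979.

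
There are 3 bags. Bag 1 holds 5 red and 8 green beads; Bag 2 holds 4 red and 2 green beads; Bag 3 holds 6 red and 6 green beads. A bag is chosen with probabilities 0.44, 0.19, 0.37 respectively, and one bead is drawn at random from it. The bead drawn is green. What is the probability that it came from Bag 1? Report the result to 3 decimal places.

Posterior probability ≈ 0.522

P(green|Bag 1) = 0.6154; P(green|Bag 2) = 0.3333; P(green|Bag 3) = 0.5.
Prior × likelihood for each source: 0.44·0.6154=0.2708, 0.19·0.3333=0.06333, 0.37·0.5=0.1850. Summing gives P(green) = 0.51910.
P(Bag 1 | green) = 0.2708 / 0.51910 = 0.522.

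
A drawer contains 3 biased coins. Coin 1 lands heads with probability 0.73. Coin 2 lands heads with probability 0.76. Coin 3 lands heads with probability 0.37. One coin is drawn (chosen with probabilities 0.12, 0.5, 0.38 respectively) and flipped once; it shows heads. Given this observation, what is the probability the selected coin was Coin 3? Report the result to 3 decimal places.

P(heads|C1) = 0.73; P(heads|C2) = 0.76; P(heads|C3) = 0.37.
Prior × likelihood for each source: 0.12·0.73=0.08760, 0.5·0.76=0.3800, 0.38·0.37=0.1406. Summing gives P(heads) = 0.60820.
P(Coin 3 | heads) = 0.1406 / 0.60820 = 0.231.

Posterior probability ≈ 0.231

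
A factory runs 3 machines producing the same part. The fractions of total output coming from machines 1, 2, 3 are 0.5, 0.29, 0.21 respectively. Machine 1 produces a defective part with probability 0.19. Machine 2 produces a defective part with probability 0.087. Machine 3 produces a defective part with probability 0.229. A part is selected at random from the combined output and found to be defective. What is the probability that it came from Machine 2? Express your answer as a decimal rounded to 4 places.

Tabulate prior·likelihood by source: [1] prior 0.5, lik 0.19, product 0.09500; [2] prior 0.29, lik 0.087, product 0.02523; [3] prior 0.21, lik 0.229, product 0.04809.
Normalizing constant = 0.16832; the posterior for Machine 2 is its product over the sum, 0.02523/0.16832 = 0.1499.

Posterior probability ≈ 0.1499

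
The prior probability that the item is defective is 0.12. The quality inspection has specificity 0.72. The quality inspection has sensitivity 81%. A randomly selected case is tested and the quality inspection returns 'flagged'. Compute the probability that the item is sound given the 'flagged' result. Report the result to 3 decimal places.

Let H be the event that the item is defective. P(H) = 0.12, so P(¬H) = 0.88. With E the 'flagged' result, P(E|H) = 0.81 and P(E|¬H) = 0.28.
P(E) = 0.81·0.12 + 0.28·0.88 = 0.097200 + 0.24640 = 0.34360.
By Bayes' theorem, P(H|E) = 0.097200 / 0.34360 = 0.283. Hence P(¬H|E) = 1 − 0.283 = 0.717.

P(¬H | E) ≈ 0.717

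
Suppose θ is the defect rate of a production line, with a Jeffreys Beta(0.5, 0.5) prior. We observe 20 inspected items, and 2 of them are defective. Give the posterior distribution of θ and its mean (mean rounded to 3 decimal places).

Observing 2 successes and 18 failures updates Beta(0.5, 0.5) by adding the success and failure counts to the two shape parameters: α = 0.5+2 = 2.5, β = 0.5+18 = 18.5.
Posterior mean = α/(α+β) = 2.5/21 = 0.119.

Posterior: Beta(2.5, 18.5); mean ≈ 0.119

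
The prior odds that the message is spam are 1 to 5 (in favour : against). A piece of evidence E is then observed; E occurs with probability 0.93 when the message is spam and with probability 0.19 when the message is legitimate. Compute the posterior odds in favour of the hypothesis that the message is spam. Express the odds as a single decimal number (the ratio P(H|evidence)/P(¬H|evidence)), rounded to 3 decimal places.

Prior odds = 1/5 = 0.20000. In log-odds, ln(0.20000) = -1.6094.
Add log likelihood ratio: ln(4.8947) = 1.5882.
Posterior log-odds = -0.021277, so posterior odds = exp(-0.021277) = 0.97895.

Posterior odds ≈ 0.979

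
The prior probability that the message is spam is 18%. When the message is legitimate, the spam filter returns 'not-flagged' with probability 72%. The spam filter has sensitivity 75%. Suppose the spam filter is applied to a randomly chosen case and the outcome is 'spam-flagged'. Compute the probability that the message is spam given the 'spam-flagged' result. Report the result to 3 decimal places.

Let H be the event that the message is spam. P(H) = 0.18, so P(¬H) = 0.82. With E the 'spam-flagged' result, P(E|H) = 0.75 and P(E|¬H) = 0.28.
P(E) = 0.75·0.18 + 0.28·0.82 = 0.13500 + 0.22960 = 0.36460.
By Bayes' theorem, P(H|E) = 0.13500 / 0.36460 = 0.370.

P(H | E) ≈ 0.370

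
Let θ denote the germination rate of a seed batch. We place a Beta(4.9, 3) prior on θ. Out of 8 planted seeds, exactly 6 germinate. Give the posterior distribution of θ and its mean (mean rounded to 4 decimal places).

The binomial likelihood is conjugate to the Beta prior: with 6 successes and 2 failures, the posterior is Beta(4.9+6, 3+2) = Beta(10.9, 5).
E[θ | data] = 10.9/(10.9+5) = 0.6855.

Posterior: Beta(10.9, 5); mean ≈ 0.6855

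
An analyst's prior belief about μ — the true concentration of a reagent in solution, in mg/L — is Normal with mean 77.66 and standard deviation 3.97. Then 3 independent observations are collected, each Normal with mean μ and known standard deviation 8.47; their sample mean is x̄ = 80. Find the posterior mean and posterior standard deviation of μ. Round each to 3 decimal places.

Posterior mean ≈ 78.590; posterior SD ≈ 3.082

With known σ, the Normal prior is conjugate. Weight on the data is w = (n/σ²)/(n/σ² + 1/τ₀²) = 0.0418172/(0.0418172+0.0634482) = 0.39725.
Posterior mean = w·x̄ + (1−w)·μ₀ = 0.39725·80 + 0.60275·77.66 = 78.590. Posterior variance = 1/(0.0418172+0.0634482) = 9.49981, so SD = 3.082.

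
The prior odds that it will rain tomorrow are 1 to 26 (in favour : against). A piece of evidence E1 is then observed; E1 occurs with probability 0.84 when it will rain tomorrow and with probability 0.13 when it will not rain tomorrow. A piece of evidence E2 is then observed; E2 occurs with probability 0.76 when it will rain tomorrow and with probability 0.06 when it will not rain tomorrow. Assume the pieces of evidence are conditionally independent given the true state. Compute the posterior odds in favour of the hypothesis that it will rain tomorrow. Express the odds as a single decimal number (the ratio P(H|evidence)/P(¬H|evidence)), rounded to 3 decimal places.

Posterior odds ≈ 3.148

Prior odds = 1/26 = 0.038462. In log-odds, ln(0.038462) = -3.2581.
Add log likelihood ratios: ln(6.4615) + ln(12.667) = 4.4048.
Posterior log-odds = 1.1467, so posterior odds = exp(1.1467) = 3.1479.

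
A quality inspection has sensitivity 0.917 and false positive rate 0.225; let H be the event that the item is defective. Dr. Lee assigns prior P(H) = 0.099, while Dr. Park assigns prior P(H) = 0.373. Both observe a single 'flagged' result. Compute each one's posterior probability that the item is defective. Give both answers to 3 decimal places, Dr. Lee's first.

The likelihood ratio for a 'flagged' result is 0.917/0.225 = 4.0756.
Dr. Lee: prior odds 0.099/0.901 = 0.10988; posterior odds 0.44781; posterior probability 0.309.
Dr. Park: prior odds 0.373/0.627 = 0.59490; posterior odds 2.4245; posterior probability 0.708.

Dr. Lee: 0.309; Dr. Park: 0.708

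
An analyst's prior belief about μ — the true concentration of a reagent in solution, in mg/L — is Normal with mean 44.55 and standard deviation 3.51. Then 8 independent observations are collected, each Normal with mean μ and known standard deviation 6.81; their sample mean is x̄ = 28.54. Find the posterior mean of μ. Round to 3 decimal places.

With known σ, the Normal prior is conjugate. Weight on the data is w = (n/σ²)/(n/σ² + 1/τ₀²) = 0.172503/(0.172503+0.0811682) = 0.68003.
Posterior mean = w·x̄ + (1−w)·μ₀ = 0.68003·28.54 + 0.31997·44.55 = 33.663.

Posterior mean ≈ 33.663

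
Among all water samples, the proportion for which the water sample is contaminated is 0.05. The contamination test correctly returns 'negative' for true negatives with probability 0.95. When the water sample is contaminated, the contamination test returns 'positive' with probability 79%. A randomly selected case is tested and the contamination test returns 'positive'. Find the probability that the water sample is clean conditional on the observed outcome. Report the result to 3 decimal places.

P(¬H | E) ≈ 0.546

Write H for 'the water sample is contaminated'. Prior odds H:¬H = 0.05/0.95 = 0.052632. For the 'positive' outcome, the likelihood ratio is 0.79/0.05 = 15.800.
Posterior odds = 0.052632 × 15.800 = 0.83158, so P(H|E) = 0.83158/(1+0.83158) = 0.454. Then P(¬H|E) = 1 − 0.454 = 0.546.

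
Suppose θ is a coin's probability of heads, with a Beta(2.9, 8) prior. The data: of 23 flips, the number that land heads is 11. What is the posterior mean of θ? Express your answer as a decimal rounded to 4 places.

The binomial likelihood is conjugate to the Beta prior: with 11 successes and 12 failures, the posterior is Beta(2.9+11, 8+12) = Beta(13.9, 20).
Posterior mean = α/(α+β) = 13.9/33.9 = 0.4100.

Posterior mean ≈ 0.4100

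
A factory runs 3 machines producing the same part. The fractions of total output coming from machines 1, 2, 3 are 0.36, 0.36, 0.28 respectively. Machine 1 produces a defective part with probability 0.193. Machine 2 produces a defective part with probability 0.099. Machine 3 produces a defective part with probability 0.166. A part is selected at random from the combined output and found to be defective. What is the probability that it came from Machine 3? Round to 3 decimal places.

Tabulate prior·likelihood by source: [1] prior 0.36, lik 0.193, product 0.06948; [2] prior 0.36, lik 0.099, product 0.03564; [3] prior 0.28, lik 0.166, product 0.04648.
Normalizing constant = 0.15160; the posterior for Machine 3 is its product over the sum, 0.04648/0.15160 = 0.307.

Posterior probability ≈ 0.307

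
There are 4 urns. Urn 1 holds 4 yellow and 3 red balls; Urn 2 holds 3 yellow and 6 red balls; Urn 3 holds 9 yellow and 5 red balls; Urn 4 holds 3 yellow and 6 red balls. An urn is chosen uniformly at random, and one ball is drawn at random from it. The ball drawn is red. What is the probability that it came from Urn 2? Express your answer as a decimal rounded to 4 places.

Tabulate prior·likelihood by source: [1] prior 0.25, lik 0.4286, product 0.1071; [2] prior 0.25, lik 0.6667, product 0.1667; [3] prior 0.25, lik 0.3571, product 0.08929; [4] prior 0.25, lik 0.6667, product 0.1667.
Normalizing constant = 0.52976; the posterior for Urn 2 is its product over the sum, 0.1667/0.52976 = 0.3146.

Posterior probability ≈ 0.3146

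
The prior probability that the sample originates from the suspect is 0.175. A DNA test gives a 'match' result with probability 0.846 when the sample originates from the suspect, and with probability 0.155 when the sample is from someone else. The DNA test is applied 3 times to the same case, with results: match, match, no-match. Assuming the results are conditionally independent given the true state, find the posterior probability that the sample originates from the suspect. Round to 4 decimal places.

Posterior P(H) ≈ 0.5352

With H the event that the sample originates from the suspect, the joint likelihood of the observed sequence is P(data|H) = 0.846·0.846·0.154 = 0.11022 and P(data|¬H) = 0.155·0.155·0.845 = 0.020301.
Bayes: P(H|data) = 0.175·0.11022 / (0.175·0.11022 + 0.825·0.020301) = 0.019289/0.036037 = 0.5352.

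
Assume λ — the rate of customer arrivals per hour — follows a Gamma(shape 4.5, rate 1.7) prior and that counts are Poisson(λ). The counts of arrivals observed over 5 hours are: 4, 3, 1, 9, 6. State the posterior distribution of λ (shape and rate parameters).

Posterior: Gamma(shape=27.5, rate=6.7)

Total count ∑xᵢ = 23 over n = 5 hours.
Gamma is conjugate to the Poisson likelihood: posterior is Gamma(shape = 4.5+23 = 27.5, rate = 1.7+5 = 6.7).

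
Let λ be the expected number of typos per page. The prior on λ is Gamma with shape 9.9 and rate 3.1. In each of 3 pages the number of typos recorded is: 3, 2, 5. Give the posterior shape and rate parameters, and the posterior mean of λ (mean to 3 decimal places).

The Poisson likelihood adds the total count to the shape and the number of exposure periods to the rate. Here ∑xᵢ = 10 and n = 3, so shape 9.9→19.9 and rate 3.1→6.1.
E[λ | data] = 19.9/6.1 = 3.262.

Posterior: Gamma(shape=19.9, rate=6.1); mean ≈ 3.262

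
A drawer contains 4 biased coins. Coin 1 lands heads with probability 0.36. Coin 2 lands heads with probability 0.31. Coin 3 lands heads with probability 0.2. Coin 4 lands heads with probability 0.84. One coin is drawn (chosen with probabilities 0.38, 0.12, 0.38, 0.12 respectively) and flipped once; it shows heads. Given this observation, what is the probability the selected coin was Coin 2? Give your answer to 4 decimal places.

Posterior probability ≈ 0.1060

P(heads|C1) = 0.36; P(heads|C2) = 0.31; P(heads|C3) = 0.2; P(heads|C4) = 0.84.
Prior × likelihood for each source: 0.38·0.36=0.1368, 0.12·0.31=0.03720, 0.38·0.2=0.07600, 0.12·0.84=0.1008. Summing gives P(heads) = 0.35080.
P(Coin 2 | heads) = 0.03720 / 0.35080 = 0.1060.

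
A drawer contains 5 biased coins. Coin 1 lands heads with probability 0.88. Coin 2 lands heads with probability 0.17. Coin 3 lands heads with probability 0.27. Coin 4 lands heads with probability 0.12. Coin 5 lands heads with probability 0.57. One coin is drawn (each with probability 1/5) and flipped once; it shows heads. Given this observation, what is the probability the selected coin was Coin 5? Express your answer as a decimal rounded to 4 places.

Tabulate prior·likelihood by source: [1] prior 0.2, lik 0.88, product 0.1760; [2] prior 0.2, lik 0.17, product 0.03400; [3] prior 0.2, lik 0.27, product 0.05400; [4] prior 0.2, lik 0.12, product 0.02400; [5] prior 0.2, lik 0.57, product 0.1140.
Normalizing constant = 0.40200; the posterior for Coin 5 is its product over the sum, 0.1140/0.40200 = 0.2836.

Posterior probability ≈ 0.2836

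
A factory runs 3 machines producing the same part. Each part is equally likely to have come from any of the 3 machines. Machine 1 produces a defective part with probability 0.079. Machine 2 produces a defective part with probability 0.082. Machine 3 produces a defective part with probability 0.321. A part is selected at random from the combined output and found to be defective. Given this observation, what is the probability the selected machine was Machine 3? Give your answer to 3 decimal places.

P(defective|M1) = 0.079; P(defective|M2) = 0.082; P(defective|M3) = 0.321.
Prior × likelihood for each source: 0.333333·0.079=0.02633, 0.333333·0.082=0.02733, 0.333333·0.321=0.1070. Summing gives P(defective) = 0.16067.
P(Machine 3 | defective) = 0.1070 / 0.16067 = 0.666.

Posterior probability ≈ 0.666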